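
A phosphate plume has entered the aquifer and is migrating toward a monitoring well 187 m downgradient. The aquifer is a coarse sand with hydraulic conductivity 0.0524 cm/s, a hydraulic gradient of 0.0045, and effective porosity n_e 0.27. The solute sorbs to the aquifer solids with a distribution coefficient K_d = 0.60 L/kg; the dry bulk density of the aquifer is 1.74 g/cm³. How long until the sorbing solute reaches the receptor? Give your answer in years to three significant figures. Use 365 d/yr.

3.30 years

K = 0.0524 cm/s × 864 = 45.27 m/d
Darcy flux q = K·i = 45.27 × 0.0045 = 0.2037 m/d
Average linear velocity = 0.2037 / 0.27 = 0.7546 m/d
Retardation R = 1 + ρ_b·K_d/n = 1 + 1.74×0.60/0.27 = 4.867
Contaminant velocity v_c = v/R = 0.7546/4.867 = 0.1550 m/d
t = L/v_c = 187/0.1550 = 1206 d
   = 1206/365 = 3.30 yr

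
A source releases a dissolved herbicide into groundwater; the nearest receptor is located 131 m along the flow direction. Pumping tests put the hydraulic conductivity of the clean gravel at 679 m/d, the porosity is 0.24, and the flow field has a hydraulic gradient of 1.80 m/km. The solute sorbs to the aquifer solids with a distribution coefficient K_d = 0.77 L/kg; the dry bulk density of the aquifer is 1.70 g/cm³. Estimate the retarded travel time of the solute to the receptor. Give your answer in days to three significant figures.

166 days

q = Ki = 679 × 0.0018 = 1.222 m/d
v_s = q/n_e = 1.222/0.24 = 5.093 m/d
Retardation R = 1 + ρ_b·K_d/n = 1 + 1.70×0.77/0.24 = 6.454
Contaminant velocity v_c = v/R = 5.093/6.454 = 0.7890 m/d
t = L/v_c = 131/0.7890 = 166.0 d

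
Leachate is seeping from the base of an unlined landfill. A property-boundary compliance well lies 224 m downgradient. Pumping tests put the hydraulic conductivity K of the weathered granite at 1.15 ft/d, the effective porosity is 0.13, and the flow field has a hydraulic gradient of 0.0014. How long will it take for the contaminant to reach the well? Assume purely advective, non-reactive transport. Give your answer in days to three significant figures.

K = 1.15 ft/d × 0.3048 = 0.3505 m/d
Darcy flux q = K·i = 0.3505 × 0.0014 = 4.907e-4 m/d
Average linear velocity = 4.907e-4 / 0.13 = 0.003775 m/d
t = L / v = 224 / 0.003775 = 59340 d

59300 days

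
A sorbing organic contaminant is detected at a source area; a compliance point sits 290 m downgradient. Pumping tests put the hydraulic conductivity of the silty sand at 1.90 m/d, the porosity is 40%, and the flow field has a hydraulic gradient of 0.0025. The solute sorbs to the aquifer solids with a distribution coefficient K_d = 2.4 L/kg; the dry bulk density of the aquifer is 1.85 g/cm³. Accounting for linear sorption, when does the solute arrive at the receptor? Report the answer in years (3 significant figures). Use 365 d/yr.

810 years

q = Ki = 1.90 × 0.0025 = 0.004750 m/d
Seepage velocity v = q / n = 0.004750 / 0.40 = 0.01187 m/d
Retardation R = 1 + ρ_b·K_d/n = 1 + 1.85×2.4/0.40 = 12.10
Contaminant velocity v_c = v/R = 0.01187/12.10 = 9.814e-4 m/d
t = L/v_c = 290/9.814e-4 = 295500 d
   = 295500/365 = 810 yr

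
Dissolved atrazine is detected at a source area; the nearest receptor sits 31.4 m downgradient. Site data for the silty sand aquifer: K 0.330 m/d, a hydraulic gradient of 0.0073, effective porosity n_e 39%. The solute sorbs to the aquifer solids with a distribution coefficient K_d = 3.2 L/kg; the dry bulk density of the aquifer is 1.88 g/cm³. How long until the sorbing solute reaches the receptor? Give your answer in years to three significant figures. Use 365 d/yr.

229 years

Specific discharge q = 0.330 × 0.0073 = 0.002409 m/d
Seepage velocity v = q / n = 0.002409 / 0.39 = 0.006177 m/d
Retardation R = 1 + ρ_b·K_d/n = 1 + 1.88×3.2/0.39 = 16.43
Contaminant velocity v_c = v/R = 0.006177/16.43 = 3.761e-4 m/d
t = L/v_c = 31.4/3.761e-4 = 83500 d
   = 83500/365 = 229 yr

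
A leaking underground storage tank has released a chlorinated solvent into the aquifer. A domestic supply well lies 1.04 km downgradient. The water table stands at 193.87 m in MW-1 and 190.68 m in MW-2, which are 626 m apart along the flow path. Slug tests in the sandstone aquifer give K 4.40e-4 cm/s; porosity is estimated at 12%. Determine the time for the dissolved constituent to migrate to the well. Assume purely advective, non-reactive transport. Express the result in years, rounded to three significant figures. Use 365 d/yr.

176 years

Hydraulic gradient i = (193.87 − 190.68) / 626 = 3.19 / 626 = 0.005096
K = 4.40e-4 cm/s × 864 = 0.3802 m/d
q = Ki = 0.3802 × 0.005096 = 0.001937 m/d
v = Ki/n = 0.3802·0.005096/0.12 = 0.01614 m/d
L = 1.04 km = 1040 m
t = L / v = 1040 / 0.01614 = 64420 d
   = 64420 / 365 = 176 yr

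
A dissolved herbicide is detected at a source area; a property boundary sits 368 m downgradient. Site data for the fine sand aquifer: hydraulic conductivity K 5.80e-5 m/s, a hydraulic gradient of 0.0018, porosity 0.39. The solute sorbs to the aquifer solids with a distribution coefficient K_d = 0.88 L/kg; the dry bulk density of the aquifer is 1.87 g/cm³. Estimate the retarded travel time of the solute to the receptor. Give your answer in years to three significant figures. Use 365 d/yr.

K = 5.80e-5 m/s × 86400 s/d = 5.011 m/d
Specific discharge q = 5.011 × 0.0018 = 0.009020 m/d
Seepage velocity v = q / n = 0.009020 / 0.39 = 0.02313 m/d
Retardation R = 1 + ρ_b·K_d/n = 1 + 1.87×0.88/0.39 = 5.219
Contaminant velocity v_c = v/R = 0.02313/5.219 = 0.004431 m/d
t = L/v_c = 368/0.004431 = 83050 d
   = 83050/365 = 228 yr

228 years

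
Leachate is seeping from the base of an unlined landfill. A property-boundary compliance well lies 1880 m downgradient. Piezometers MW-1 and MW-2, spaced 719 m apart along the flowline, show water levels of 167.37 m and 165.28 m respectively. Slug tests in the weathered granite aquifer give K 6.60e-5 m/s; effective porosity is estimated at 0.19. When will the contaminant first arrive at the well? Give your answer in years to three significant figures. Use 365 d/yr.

59.0 years

Hydraulic gradient i = (167.37 − 165.28) / 719 = 2.09 / 719 = 0.002907
K = 6.60e-5 m/s × 86400 s/d = 5.702 m/d
Darcy flux q = K·i = 5.702 × 0.002907 = 0.01658 m/d
v = Ki/n = 5.702·0.002907/0.19 = 0.08724 m/d
t = L / v = 1880 / 0.08724 = 21550 d
   = 21550 / 365 = 59.0 yr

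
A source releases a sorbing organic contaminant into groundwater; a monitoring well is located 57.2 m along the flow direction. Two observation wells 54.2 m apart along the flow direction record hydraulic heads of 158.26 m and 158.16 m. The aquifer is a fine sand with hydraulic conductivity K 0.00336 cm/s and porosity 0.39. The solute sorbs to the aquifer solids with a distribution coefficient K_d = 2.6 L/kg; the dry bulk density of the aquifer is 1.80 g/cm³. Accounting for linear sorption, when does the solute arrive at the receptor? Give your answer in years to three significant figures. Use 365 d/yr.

Hydraulic gradient i = (158.26 − 158.16) / 54.2 = 0.10 / 54.2 = 0.001845
K = 0.00336 cm/s × 864 = 2.903 m/d
q = Ki = 2.903 × 0.001845 = 0.005356 m/d
v = Ki/n = 2.903·0.001845/0.39 = 0.01373 m/d
Retardation R = 1 + ρ_b·K_d/n = 1 + 1.80×2.6/0.39 = 13.00
Contaminant velocity v_c = v/R = 0.01373/13.00 = 0.001056 m/d
t = L/v_c = 57.2/0.001056 = 54140 d
   = 54140/365 = 148 yr

148 years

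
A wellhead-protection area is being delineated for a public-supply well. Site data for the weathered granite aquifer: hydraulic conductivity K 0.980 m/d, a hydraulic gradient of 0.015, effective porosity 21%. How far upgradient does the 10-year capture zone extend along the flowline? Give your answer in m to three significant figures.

256 m

q = Ki = 0.980 × 0.015 = 0.01470 m/d
Average linear velocity = 0.01470 / 0.21 = 0.07000 m/d
T = 10 yr × 365 = 3650 d
L = v × T = 0.07000 × 3650 = 255.5 m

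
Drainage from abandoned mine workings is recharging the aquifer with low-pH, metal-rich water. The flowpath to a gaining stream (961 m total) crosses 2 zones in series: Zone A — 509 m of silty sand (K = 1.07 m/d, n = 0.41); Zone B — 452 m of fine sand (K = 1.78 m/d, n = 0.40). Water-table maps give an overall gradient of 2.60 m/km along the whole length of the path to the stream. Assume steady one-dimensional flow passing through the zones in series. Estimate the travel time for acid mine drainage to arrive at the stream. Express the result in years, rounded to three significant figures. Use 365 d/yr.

Continuity: the same q passes through each zone, so ΔH = q·Σ(L_j/K_j) — the zones act as resistances in series.
Σ(L/K) = 509/1.07 + 452/1.78 = 475.7 + 253.9 = 729.6 d
K_eq = L_total / Σ(L/K) = 961 / 729.6 = 1.317 m/d
q = K_eq · i = 1.317 × 0.0026 = 0.003424 m/d (same in every zone)
Zone A: v = q/n = 0.003424/0.41 = 0.008352 m/d → t_A = 509/0.008352 = 60940 d
Zone B: v = q/n = 0.003424/0.40 = 0.008561 m/d → t_B = 452/0.008561 = 52800 d
Total t = 60940 + 52800 = 113700 d
   = 113700 / 365 = 312 yr

312 years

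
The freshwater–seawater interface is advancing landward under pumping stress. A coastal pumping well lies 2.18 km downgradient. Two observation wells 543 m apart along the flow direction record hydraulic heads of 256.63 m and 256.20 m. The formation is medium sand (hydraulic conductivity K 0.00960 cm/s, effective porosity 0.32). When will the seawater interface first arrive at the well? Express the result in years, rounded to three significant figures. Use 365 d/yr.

291 years

Hydraulic gradient i = (256.63 − 256.20) / 543 = 0.43 / 543 = 7.919e-4
K = 0.00960 cm/s × 864 = 8.294 m/d
Darcy flux q = K·i = 8.294 × 7.919e-4 = 0.006568 m/d
v_s = q/n_e = 0.006568/0.32 = 0.02053 m/d
L = 2.18 km = 2180 m
t = L / v = 2180 / 0.02053 = 106200 d
   = 106200 / 365 = 291 yr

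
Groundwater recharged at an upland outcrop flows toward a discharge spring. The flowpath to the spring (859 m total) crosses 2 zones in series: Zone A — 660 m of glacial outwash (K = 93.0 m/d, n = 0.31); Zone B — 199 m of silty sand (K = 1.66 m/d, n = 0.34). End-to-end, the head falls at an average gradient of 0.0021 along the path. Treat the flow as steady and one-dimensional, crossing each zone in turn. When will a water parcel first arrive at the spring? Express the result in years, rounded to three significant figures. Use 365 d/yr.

Steady 1-D flow in series ⇒ the Darcy flux q is identical in every zone and the zone head losses add (resistances L/K in series).
Σ(L/K) = 660/93.0 + 199/1.66 = 7.097 + 119.9 = 127.0 d
K_eq = L_total / Σ(L/K) = 859 / 127.0 = 6.765 m/d
q = K_eq · i = 6.765 × 0.0021 = 0.01421 m/d (same in every zone)
Zone A: v = q/n = 0.01421/0.31 = 0.04583 m/d → t_A = 660/0.04583 = 14400 d
Zone B: v = q/n = 0.01421/0.34 = 0.04178 m/d → t_B = 199/0.04178 = 4763 d
Total t = 14400 + 4763 = 19160 d
   = 19160 / 365 = 52.5 yr

52.5 years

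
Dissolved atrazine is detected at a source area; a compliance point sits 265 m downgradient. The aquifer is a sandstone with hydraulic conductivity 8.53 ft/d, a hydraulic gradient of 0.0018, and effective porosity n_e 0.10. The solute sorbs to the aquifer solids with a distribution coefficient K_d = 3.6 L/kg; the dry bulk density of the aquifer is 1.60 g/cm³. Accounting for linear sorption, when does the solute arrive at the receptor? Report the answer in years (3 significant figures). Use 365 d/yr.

909 years

K = 8.53 ft/d × 0.3048 = 2.600 m/d
q = Ki = 2.600 × 0.0018 = 0.004680 m/d
Seepage velocity v = q / n = 0.004680 / 0.10 = 0.04680 m/d
Retardation R = 1 + ρ_b·K_d/n = 1 + 1.60×3.6/0.10 = 58.60
Contaminant velocity v_c = v/R = 0.04680/58.60 = 7.986e-4 m/d
t = L/v_c = 265/7.986e-4 = 331800 d
   = 331800/365 = 909 yr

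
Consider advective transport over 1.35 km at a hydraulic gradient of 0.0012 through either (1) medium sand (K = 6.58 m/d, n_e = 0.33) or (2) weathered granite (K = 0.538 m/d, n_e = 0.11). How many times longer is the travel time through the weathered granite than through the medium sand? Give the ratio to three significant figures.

Unit 1 (medium sand): v = 6.58×0.0012/0.33 = 0.02393 m/d, t = 1350/0.02393 = 56420 d
Unit 2 (weathered granite): v = 0.538×0.0012/0.11 = 0.005869 m/d, t = 1350/0.005869 = 230000 d
t(weathered granite) / t(medium sand) = 230000/56420 = 4.08

4.08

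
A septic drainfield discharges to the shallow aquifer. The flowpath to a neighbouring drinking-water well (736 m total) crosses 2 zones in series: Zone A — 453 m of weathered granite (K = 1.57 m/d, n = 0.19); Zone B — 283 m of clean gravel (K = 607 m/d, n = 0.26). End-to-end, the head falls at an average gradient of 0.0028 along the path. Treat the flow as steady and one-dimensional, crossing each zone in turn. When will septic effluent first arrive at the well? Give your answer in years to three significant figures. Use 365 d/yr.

Continuity: the same q passes through each zone, so ΔH = q·Σ(L_j/K_j) — the zones act as resistances in series.
Σ(L/K) = 453/1.57 + 283/607 = 288.5 + 0.4662 = 289.0 d
K_eq = L_total / Σ(L/K) = 736 / 289.0 = 2.547 m/d
q = K_eq · i = 2.547 × 0.0028 = 0.007131 m/d (same in every zone)
Zone A: v = q/n = 0.007131/0.19 = 0.03753 m/d → t_A = 453/0.03753 = 12070 d
Zone B: v = q/n = 0.007131/0.26 = 0.02743 m/d → t_B = 283/0.02743 = 10320 d
Total t = 12070 + 10320 = 22390 d
   = 22390 / 365 = 61.3 yr

61.3 years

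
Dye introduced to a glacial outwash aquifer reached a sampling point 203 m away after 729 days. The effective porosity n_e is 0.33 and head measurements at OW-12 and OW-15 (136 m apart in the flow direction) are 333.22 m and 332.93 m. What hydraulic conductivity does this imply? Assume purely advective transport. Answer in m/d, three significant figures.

43.1 m/d

Hydraulic gradient i = (333.22 − 332.93) / 136 = 0.29 / 136 = 0.002132
v = L / t = 203 / 729 = 0.2785 m/d
K = v · n / i = 0.2785 × 0.33 / 0.002132 = 43.1 m/d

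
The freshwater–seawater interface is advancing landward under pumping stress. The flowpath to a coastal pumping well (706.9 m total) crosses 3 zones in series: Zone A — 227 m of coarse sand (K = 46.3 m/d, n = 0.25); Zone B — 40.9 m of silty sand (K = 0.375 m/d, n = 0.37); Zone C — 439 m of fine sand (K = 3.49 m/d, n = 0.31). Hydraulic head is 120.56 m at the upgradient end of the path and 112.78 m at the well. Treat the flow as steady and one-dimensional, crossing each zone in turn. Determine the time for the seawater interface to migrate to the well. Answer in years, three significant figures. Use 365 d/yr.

Total head drop ΔH = 120.56 − 112.78 = 7.78 m
Continuity: the same q passes through each zone, so ΔH = q·Σ(L_j/K_j) — the zones act as resistances in series.
Σ(L/K) = 227/46.3 + 40.9/0.375 + 439/3.49 = 4.903 + 109.1 + 125.8 = 239.8 d
q = ΔH / Σ(L/K) = 7.78 / 239.8 = 0.03245 m/d (same in every zone)
Zone A: v = q/n = 0.03245/0.25 = 0.1298 m/d → t_A = 227/0.1298 = 1749 d
Zone B: v = q/n = 0.03245/0.37 = 0.08770 m/d → t_B = 40.9/0.08770 = 466.4 d
Zone C: v = q/n = 0.03245/0.31 = 0.1047 m/d → t_C = 439/0.1047 = 4194 d
Total t = 1749 + 466.4 + 4194 = 6409 d
   = 6409 / 365 = 17.6 yr

17.6 years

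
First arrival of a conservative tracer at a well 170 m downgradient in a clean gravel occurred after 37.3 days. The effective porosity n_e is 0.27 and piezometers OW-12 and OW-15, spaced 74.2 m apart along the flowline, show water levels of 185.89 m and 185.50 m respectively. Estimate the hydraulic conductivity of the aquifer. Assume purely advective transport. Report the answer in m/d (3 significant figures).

Hydraulic gradient i = (185.89 − 185.50) / 74.2 = 0.39 / 74.2 = 0.005256
v = L / t = 170 / 37.3 = 4.558 m/d
K = v · n / i = 4.558 × 0.27 / 0.005256 = 234 m/d

234 m/d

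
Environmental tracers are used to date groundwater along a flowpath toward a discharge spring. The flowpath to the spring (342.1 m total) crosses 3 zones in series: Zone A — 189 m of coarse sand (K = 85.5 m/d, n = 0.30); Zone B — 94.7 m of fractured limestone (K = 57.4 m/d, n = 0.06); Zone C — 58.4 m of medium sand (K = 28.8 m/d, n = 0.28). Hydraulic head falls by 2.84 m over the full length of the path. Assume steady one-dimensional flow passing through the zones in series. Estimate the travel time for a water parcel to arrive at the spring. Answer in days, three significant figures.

Continuity: the same q passes through each zone, so ΔH = q·Σ(L_j/K_j) — the zones act as resistances in series.
Σ(L/K) = 189/85.5 + 94.7/57.4 + 58.4/28.8 = 2.211 + 1.650 + 2.028 = 5.888 d
q = ΔH / Σ(L/K) = 2.84 / 5.888 = 0.4823 m/d (same in every zone)
Zone A: v = q/n = 0.4823/0.30 = 1.608 m/d → t_A = 189/1.608 = 117.6 d
Zone B: v = q/n = 0.4823/0.06 = 8.039 m/d → t_B = 94.7/8.039 = 11.78 d
Zone C: v = q/n = 0.4823/0.28 = 1.723 m/d → t_C = 58.4/1.723 = 33.90 d
Total t = 117.6 + 11.78 + 33.90 = 163.2 d

163 days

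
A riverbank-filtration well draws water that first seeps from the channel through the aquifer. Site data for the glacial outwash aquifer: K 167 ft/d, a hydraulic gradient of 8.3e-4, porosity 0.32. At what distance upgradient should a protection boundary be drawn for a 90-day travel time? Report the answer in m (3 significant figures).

11.9 m

K = 167 ft/d × 0.3048 = 50.90 m/d
Darcy flux q = K·i = 50.90 × 8.3e-4 = 0.04225 m/d
v_s = q/n_e = 0.04225/0.32 = 0.1320 m/d
L = v × T = 0.1320 × 90 = 11.88 m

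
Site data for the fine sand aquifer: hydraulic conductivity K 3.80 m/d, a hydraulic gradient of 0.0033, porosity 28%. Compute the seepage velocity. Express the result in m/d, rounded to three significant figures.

Darcy flux q = K·i = 3.80 × 0.0033 = 0.01254 m/d
v = Ki/n = 3.80·0.0033/0.28 = 0.04479 m/d

0.0448 m/d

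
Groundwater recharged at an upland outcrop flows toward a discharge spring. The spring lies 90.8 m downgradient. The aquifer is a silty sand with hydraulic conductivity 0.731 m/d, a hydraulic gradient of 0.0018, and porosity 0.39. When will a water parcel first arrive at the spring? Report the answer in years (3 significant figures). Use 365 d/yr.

Darcy flux q = K·i = 0.731 × 0.0018 = 0.001316 m/d
Seepage velocity v = q / n = 0.001316 / 0.39 = 0.003374 m/d
t = L / v = 90.8 / 0.003374 = 26910 d
   = 26910 / 365 = 73.7 yr

73.7 years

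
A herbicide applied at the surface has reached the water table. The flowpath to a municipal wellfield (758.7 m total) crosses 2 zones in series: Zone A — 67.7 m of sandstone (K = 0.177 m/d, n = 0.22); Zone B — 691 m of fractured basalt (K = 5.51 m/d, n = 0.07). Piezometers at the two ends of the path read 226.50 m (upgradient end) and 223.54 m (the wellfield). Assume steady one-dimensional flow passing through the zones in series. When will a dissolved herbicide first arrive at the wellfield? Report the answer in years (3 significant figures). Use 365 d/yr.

29.7 years

Total head drop ΔH = 226.50 − 223.54 = 2.96 m
Continuity: the same q passes through each zone, so ΔH = q·Σ(L_j/K_j) — the zones act as resistances in series.
Σ(L/K) = 67.7/0.177 + 691/5.51 = 382.5 + 125.4 = 507.9 d
q = ΔH / Σ(L/K) = 2.96 / 507.9 = 0.005828 m/d (same in every zone)
Zone A: v = q/n = 0.005828/0.22 = 0.02649 m/d → t_A = 67.7/0.02649 = 2556 d
Zone B: v = q/n = 0.005828/0.07 = 0.08326 m/d → t_B = 691/0.08326 = 8300 d
Total t = 2556 + 8300 = 10860 d
   = 10860 / 365 = 29.7 yr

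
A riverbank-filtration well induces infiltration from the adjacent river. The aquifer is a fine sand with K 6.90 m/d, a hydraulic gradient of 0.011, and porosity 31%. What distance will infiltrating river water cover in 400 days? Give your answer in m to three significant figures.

97.9 m

Specific discharge q = 6.90 × 0.011 = 0.07590 m/d
v = Ki/n = 6.90·0.011/0.31 = 0.2448 m/d
L = v × T = 0.2448 × 400 = 97.94 m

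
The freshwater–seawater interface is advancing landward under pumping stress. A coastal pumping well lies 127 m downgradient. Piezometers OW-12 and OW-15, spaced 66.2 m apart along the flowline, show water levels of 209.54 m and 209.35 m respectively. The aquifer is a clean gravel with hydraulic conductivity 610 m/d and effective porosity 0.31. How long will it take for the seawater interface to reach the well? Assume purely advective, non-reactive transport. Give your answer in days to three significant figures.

22.5 days

Hydraulic gradient i = (209.54 − 209.35) / 66.2 = 0.19 / 66.2 = 0.002870
q = Ki = 610 × 0.002870 = 1.751 m/d
v = Ki/n = 610·0.002870/0.31 = 5.648 m/d
t = L / v = 127 / 5.648 = 22.49 d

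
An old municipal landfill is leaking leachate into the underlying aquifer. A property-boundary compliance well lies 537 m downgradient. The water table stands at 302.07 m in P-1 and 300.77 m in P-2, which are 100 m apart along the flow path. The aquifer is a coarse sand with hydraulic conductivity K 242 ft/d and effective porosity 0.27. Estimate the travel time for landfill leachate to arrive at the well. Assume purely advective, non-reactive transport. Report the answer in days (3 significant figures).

151 days

Hydraulic gradient i = (302.07 − 300.77) / 100 = 1.30 / 100 = 0.01300
K = 242 ft/d × 0.3048 = 73.76 m/d
Darcy flux q = K·i = 73.76 × 0.01300 = 0.9589 m/d
Average linear velocity = 0.9589 / 0.27 = 3.551 m/d
t = L / v = 537 / 3.551 = 151.2 d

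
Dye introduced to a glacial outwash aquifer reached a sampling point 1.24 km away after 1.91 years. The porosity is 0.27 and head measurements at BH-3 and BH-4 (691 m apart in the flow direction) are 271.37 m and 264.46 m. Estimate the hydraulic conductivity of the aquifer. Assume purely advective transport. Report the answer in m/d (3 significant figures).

Hydraulic gradient i = (271.37 − 264.46) / 691 = 6.91 / 691 = 0.01000
t = 1.91 years = 697.2 d
L = 1.24 km = 1240 m
v = L / t = 1240 / 697.2 = 1.779 m/d
K = v · n / i = 1.779 × 0.27 / 0.01000 = 48.0 m/d

48.0 m/d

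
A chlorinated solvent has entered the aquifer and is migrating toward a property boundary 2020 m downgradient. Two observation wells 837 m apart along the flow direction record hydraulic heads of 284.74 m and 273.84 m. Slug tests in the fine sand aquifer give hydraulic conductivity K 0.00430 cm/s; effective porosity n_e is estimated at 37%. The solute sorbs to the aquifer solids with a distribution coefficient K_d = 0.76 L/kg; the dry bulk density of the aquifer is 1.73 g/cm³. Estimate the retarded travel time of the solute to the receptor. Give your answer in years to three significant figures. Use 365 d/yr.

Hydraulic gradient i = (284.74 − 273.84) / 837 = 10.90 / 837 = 0.01302
K = 0.00430 cm/s × 864 = 3.715 m/d
Specific discharge q = 3.715 × 0.01302 = 0.04838 m/d
Average linear velocity = 0.04838 / 0.37 = 0.1308 m/d
Retardation R = 1 + ρ_b·K_d/n = 1 + 1.73×0.76/0.37 = 4.554
Contaminant velocity v_c = v/R = 0.1308/4.554 = 0.02872 m/d
t = L/v_c = 2020/0.02872 = 70340 d
   = 70340/365 = 193 yr

193 years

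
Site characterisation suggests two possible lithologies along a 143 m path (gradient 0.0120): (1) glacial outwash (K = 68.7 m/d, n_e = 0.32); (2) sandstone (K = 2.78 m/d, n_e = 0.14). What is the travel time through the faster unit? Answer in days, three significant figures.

55.5 days

Unit 1 (glacial outwash): v = 68.7×0.012/0.32 = 2.576 m/d, t = 143/2.576 = 55.51 d
Unit 2 (sandstone): v = 2.78×0.012/0.14 = 0.2383 m/d, t = 143/0.2383 = 600.1 d
Faster unit: t = 55.5 d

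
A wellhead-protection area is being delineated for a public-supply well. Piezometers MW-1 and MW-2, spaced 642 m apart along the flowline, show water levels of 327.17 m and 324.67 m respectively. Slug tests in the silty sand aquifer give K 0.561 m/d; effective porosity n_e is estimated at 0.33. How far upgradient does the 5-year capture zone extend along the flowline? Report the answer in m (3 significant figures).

Hydraulic gradient i = (327.17 − 324.67) / 642 = 2.50 / 642 = 0.003894
Specific discharge q = 0.561 × 0.003894 = 0.002185 m/d
v = Ki/n = 0.561·0.003894/0.33 = 0.006620 m/d
T = 5 yr × 365 = 1825 d
L = v × T = 0.006620 × 1825 = 12.08 m

12.1 m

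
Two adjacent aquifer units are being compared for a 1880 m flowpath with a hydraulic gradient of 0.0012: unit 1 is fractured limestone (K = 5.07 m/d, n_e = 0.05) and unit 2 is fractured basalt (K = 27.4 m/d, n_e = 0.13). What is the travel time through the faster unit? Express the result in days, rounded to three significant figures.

7430 days

Unit 1 (fractured limestone): v = 5.07×0.0012/0.05 = 0.1217 m/d, t = 1880/0.1217 = 15450 d
Unit 2 (fractured basalt): v = 27.4×0.0012/0.13 = 0.2529 m/d, t = 1880/0.2529 = 7433 d
Faster unit: t = 7430 d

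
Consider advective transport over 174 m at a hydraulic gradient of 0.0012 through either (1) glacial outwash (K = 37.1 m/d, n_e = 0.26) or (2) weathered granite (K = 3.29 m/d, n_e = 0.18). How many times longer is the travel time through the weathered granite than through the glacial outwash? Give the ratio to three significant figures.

Unit 1 (glacial outwash): v = 37.1×0.0012/0.26 = 0.1712 m/d, t = 174/0.1712 = 1016 d
Unit 2 (weathered granite): v = 3.29×0.0012/0.18 = 0.02193 m/d, t = 174/0.02193 = 7933 d
t(weathered granite) / t(glacial outwash) = 7933/1016 = 7.81

7.81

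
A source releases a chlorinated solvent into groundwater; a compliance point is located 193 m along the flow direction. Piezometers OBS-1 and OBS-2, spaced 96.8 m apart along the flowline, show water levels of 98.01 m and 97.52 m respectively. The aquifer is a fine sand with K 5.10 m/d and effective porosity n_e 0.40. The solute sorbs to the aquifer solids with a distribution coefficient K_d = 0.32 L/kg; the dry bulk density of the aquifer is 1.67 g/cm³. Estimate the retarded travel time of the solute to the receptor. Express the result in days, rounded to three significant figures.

6990 days

Hydraulic gradient i = (98.01 − 97.52) / 96.8 = 0.49 / 96.8 = 0.005062
Specific discharge q = 5.10 × 0.005062 = 0.02582 m/d
Average linear velocity = 0.02582 / 0.40 = 0.06454 m/d
Retardation R = 1 + ρ_b·K_d/n = 1 + 1.67×0.32/0.40 = 2.336
Contaminant velocity v_c = v/R = 0.06454/2.336 = 0.02763 m/d
t = L/v_c = 193/0.02763 = 6986 d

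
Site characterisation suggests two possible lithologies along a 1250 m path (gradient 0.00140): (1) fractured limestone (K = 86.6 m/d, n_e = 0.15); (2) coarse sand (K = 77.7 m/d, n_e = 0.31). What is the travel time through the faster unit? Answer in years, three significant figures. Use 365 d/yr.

4.24 years

Unit 1 (fractured limestone): v = 86.6×0.0014/0.15 = 0.8083 m/d, t = 1250/0.8083 = 1547 d
Unit 2 (coarse sand): v = 77.7×0.0014/0.31 = 0.3509 m/d, t = 1250/0.3509 = 3562 d
Faster: 1547 d / 365 = 4.24 yr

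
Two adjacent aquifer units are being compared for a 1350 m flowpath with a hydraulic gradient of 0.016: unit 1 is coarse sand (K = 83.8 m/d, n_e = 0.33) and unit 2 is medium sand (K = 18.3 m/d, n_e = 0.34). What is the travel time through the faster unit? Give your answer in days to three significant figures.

332 days

Unit 1 (coarse sand): v = 83.8×0.016/0.33 = 4.063 m/d, t = 1350/4.063 = 332.3 d
Unit 2 (medium sand): v = 18.3×0.016/0.34 = 0.8612 m/d, t = 1350/0.8612 = 1568 d
Faster unit: t = 332 d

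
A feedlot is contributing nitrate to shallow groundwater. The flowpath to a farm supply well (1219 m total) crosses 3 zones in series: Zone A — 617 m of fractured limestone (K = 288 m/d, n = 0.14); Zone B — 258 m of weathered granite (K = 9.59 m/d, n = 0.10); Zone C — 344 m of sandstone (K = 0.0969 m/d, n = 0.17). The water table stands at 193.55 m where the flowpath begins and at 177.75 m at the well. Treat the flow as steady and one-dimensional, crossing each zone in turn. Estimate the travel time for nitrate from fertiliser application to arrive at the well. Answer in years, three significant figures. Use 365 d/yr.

Total head drop ΔH = 193.55 − 177.75 = 15.80 m
Continuity: the same q passes through each zone, so ΔH = q·Σ(L_j/K_j) — the zones act as resistances in series.
Σ(L/K) = 617/288 + 258/9.59 + 344/0.0969 = 2.142 + 26.90 + 3550 = 3579 d
q = ΔH / Σ(L/K) = 15.80 / 3579 = 0.004415 m/d (same in every zone)
Zone A: v = q/n = 0.004415/0.14 = 0.03153 m/d → t_A = 617/0.03153 = 19570 d
Zone B: v = q/n = 0.004415/0.10 = 0.04415 m/d → t_B = 258/0.04415 = 5844 d
Zone C: v = q/n = 0.004415/0.17 = 0.02597 m/d → t_C = 344/0.02597 = 13250 d
Total t = 19570 + 5844 + 13250 = 38660 d
   = 38660 / 365 = 106 yr

106 years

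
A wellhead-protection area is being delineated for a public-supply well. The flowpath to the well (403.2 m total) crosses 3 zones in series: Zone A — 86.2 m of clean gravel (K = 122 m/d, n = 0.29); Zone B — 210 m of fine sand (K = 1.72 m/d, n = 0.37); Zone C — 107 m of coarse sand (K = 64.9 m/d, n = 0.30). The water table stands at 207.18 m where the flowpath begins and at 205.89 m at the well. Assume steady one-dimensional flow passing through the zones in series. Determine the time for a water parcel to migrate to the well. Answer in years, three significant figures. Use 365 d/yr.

35.6 years

Total head drop ΔH = 207.18 − 205.89 = 1.29 m
Steady 1-D flow in series ⇒ the Darcy flux q is identical in every zone and the zone head losses add (resistances L/K in series).
Σ(L/K) = 86.2/122 + 210/1.72 + 107/64.9 = 0.7066 + 122.1 + 1.649 = 124.4 d
q = ΔH / Σ(L/K) = 1.29 / 124.4 = 0.01037 m/d (same in every zone)
Zone A: v = q/n = 0.01037/0.29 = 0.03574 m/d → t_A = 86.2/0.03574 = 2412 d
Zone B: v = q/n = 0.01037/0.37 = 0.02802 m/d → t_B = 210/0.02802 = 7496 d
Zone C: v = q/n = 0.01037/0.30 = 0.03455 m/d → t_C = 107/0.03455 = 3097 d
Total t = 2412 + 7496 + 3097 = 13000 d
   = 13000 / 365 = 35.6 yr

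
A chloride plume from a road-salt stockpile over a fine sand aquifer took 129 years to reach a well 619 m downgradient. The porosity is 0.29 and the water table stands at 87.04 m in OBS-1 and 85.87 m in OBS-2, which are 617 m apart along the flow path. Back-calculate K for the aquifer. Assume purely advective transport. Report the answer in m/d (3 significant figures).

2.01 m/d

Hydraulic gradient i = (87.04 − 85.87) / 617 = 1.17 / 617 = 0.001896
t = 129 years = 47090 d
v = L / t = 619 / 47090 = 0.01315 m/d
K = v · n / i = 0.01315 × 0.29 / 0.001896 = 2.01 m/d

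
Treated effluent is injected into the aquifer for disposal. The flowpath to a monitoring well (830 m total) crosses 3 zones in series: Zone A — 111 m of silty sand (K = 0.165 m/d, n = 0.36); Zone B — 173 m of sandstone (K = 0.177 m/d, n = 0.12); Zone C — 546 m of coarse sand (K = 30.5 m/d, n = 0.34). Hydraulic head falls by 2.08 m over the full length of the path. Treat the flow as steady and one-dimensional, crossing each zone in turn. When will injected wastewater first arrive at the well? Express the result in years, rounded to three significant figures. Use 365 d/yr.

541 years

Continuity: the same q passes through each zone, so ΔH = q·Σ(L_j/K_j) — the zones act as resistances in series.
Σ(L/K) = 111/0.165 + 173/0.177 + 546/30.5 = 672.7 + 977.4 + 17.90 = 1668 d
q = ΔH / Σ(L/K) = 2.08 / 1668 = 0.001247 m/d (same in every zone)
Zone A: v = q/n = 0.001247/0.36 = 0.003464 m/d → t_A = 111/0.003464 = 32050 d
Zone B: v = q/n = 0.001247/0.12 = 0.01039 m/d → t_B = 173/0.01039 = 16650 d
Zone C: v = q/n = 0.001247/0.34 = 0.003668 m/d → t_C = 546/0.003668 = 148900 d
Total t = 32050 + 16650 + 148900 = 197600 d
   = 197600 / 365 = 541 yr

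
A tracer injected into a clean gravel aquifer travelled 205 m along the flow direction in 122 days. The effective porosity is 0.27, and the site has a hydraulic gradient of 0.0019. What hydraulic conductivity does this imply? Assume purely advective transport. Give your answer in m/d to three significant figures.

v = L / t = 205 / 122 = 1.680 m/d
K = v · n / i = 1.680 × 0.27 / 0.0019 = 239 m/d

239 m/d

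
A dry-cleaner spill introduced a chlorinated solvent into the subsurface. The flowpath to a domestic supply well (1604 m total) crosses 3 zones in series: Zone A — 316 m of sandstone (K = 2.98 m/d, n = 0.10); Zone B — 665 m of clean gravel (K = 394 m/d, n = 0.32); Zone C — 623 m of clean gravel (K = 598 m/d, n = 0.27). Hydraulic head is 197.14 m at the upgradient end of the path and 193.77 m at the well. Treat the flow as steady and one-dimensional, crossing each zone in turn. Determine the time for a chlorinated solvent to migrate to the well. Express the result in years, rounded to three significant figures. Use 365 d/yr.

Total head drop ΔH = 197.14 − 193.77 = 3.37 m
Continuity: the same q passes through each zone, so ΔH = q·Σ(L_j/K_j) — the zones act as resistances in series.
Σ(L/K) = 316/2.98 + 665/394 + 623/598 = 106.0 + 1.688 + 1.042 = 108.8 d
q = ΔH / Σ(L/K) = 3.37 / 108.8 = 0.03098 m/d (same in every zone)
Zone A: v = q/n = 0.03098/0.10 = 0.3098 m/d → t_A = 316/0.3098 = 1020 d
Zone B: v = q/n = 0.03098/0.32 = 0.09682 m/d → t_B = 665/0.09682 = 6868 d
Zone C: v = q/n = 0.03098/0.27 = 0.1148 m/d → t_C = 623/0.1148 = 5429 d
Total t = 1020 + 6868 + 5429 = 13320 d
   = 13320 / 365 = 36.5 yr

36.5 years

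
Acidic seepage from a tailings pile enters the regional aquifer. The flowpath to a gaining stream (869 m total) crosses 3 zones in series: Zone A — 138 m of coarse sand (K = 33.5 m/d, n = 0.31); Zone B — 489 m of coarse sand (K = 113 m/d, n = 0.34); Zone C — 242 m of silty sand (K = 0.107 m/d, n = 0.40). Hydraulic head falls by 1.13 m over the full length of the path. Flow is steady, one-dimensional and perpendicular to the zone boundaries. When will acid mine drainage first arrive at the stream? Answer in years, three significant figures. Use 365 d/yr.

1680 years

Continuity: the same q passes through each zone, so ΔH = q·Σ(L_j/K_j) — the zones act as resistances in series.
Σ(L/K) = 138/33.5 + 489/113 + 242/0.107 = 4.119 + 4.327 + 2262 = 2270 d
q = ΔH / Σ(L/K) = 1.13 / 2270 = 4.978e-4 m/d (same in every zone)
Zone A: v = q/n = 4.978e-4/0.31 = 0.001606 m/d → t_A = 138/0.001606 = 85940 d
Zone B: v = q/n = 4.978e-4/0.34 = 0.001464 m/d → t_B = 489/0.001464 = 334000 d
Zone C: v = q/n = 4.978e-4/0.40 = 0.001244 m/d → t_C = 242/0.001244 = 194500 d
Total t = 85940 + 334000 + 194500 = 614400 d
   = 614400 / 365 = 1680 yr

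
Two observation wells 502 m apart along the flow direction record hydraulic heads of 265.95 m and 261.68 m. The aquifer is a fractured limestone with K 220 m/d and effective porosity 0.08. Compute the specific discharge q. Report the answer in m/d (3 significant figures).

Hydraulic gradient i = (265.95 − 261.68) / 502 = 4.27 / 502 = 0.008506
Specific discharge q = 220 × 0.008506 = 1.871 m/d

1.87 m/d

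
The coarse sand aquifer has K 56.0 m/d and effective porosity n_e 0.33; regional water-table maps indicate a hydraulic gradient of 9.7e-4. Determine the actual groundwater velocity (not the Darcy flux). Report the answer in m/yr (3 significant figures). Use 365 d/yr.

60.1 m/yr

q = Ki = 56.0 × 9.7e-4 = 0.05432 m/d
Average linear velocity = 0.05432 / 0.33 = 0.1646 m/d
   = 0.1646 × 365 = 60.1 m/yr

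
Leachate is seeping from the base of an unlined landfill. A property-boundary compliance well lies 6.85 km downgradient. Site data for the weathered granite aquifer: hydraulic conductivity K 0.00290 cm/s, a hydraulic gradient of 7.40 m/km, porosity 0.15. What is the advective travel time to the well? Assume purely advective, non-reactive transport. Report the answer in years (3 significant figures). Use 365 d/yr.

K = 0.00290 cm/s × 864 = 2.506 m/d
Darcy flux q = K·i = 2.506 × 0.0074 = 0.01854 m/d
Seepage velocity v = q / n = 0.01854 / 0.15 = 0.1236 m/d
L = 6.85 km = 6850 m
t = L / v = 6850 / 0.1236 = 55420 d
   = 55420 / 365 = 152 yr

152 years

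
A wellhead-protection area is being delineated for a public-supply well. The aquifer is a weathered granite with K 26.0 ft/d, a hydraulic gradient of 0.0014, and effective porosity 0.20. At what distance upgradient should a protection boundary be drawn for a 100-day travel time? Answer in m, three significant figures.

K = 26.0 ft/d × 0.3048 = 7.925 m/d
Specific discharge q = 7.925 × 0.0014 = 0.01109 m/d
v_s = q/n_e = 0.01109/0.20 = 0.05547 m/d
L = v × T = 0.05547 × 100 = 5.547 m

5.55 m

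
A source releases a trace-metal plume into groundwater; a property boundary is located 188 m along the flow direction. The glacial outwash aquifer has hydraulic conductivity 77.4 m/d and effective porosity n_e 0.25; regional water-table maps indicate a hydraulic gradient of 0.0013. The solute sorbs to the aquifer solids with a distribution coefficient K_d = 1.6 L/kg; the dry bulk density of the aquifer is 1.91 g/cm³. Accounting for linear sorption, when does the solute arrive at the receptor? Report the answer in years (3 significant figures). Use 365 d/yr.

Darcy flux q = K·i = 77.4 × 0.0013 = 0.1006 m/d
Seepage velocity v = q / n = 0.1006 / 0.25 = 0.4025 m/d
Retardation R = 1 + ρ_b·K_d/n = 1 + 1.91×1.6/0.25 = 13.22
Contaminant velocity v_c = v/R = 0.4025/13.22 = 0.03044 m/d
t = L/v_c = 188/0.03044 = 6177 d
   = 6177/365 = 16.9 yr

16.9 years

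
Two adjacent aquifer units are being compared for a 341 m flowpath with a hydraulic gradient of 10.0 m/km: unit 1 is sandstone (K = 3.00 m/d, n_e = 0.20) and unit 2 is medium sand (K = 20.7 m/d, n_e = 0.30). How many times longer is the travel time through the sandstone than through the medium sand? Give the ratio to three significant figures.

4.60

Unit 1 (sandstone): v = 3.00×0.010/0.20 = 0.1500 m/d, t = 341/0.1500 = 2273 d
Unit 2 (medium sand): v = 20.7×0.010/0.30 = 0.6900 m/d, t = 341/0.6900 = 494.2 d
t(sandstone) / t(medium sand) = 2273/494.2 = 4.60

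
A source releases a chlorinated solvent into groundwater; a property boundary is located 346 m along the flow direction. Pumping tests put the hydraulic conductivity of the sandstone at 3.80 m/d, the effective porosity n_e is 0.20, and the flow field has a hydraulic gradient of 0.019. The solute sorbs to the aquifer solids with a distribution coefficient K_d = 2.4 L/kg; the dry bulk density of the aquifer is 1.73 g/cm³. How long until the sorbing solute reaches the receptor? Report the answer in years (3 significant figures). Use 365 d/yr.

Darcy flux q = K·i = 3.80 × 0.019 = 0.07220 m/d
Seepage velocity v = q / n = 0.07220 / 0.20 = 0.3610 m/d
Retardation R = 1 + ρ_b·K_d/n = 1 + 1.73×2.4/0.20 = 21.76
Contaminant velocity v_c = v/R = 0.3610/21.76 = 0.01659 m/d
t = L/v_c = 346/0.01659 = 20860 d
   = 20860/365 = 57.1 yr

57.1 years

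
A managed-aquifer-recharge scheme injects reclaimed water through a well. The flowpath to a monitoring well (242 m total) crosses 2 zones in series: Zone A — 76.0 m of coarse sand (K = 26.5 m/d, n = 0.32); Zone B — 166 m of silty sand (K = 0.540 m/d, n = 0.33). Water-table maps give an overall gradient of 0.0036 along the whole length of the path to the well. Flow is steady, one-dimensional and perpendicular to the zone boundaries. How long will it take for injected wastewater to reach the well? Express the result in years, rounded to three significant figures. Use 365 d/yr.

77.2 years

Continuity: the same q passes through each zone, so ΔH = q·Σ(L_j/K_j) — the zones act as resistances in series.
Σ(L/K) = 76.0/26.5 + 166/0.540 = 2.868 + 307.4 = 310.3 d
K_eq = L_total / Σ(L/K) = 242 / 310.3 = 0.7800 m/d
q = K_eq · i = 0.7800 × 0.0036 = 0.002808 m/d (same in every zone)
Zone A: v = q/n = 0.002808/0.32 = 0.008774 m/d → t_A = 76.0/0.008774 = 8661 d
Zone B: v = q/n = 0.002808/0.33 = 0.008509 m/d → t_B = 166/0.008509 = 19510 d
Total t = 8661 + 19510 = 28170 d
   = 28170 / 365 = 77.2 yr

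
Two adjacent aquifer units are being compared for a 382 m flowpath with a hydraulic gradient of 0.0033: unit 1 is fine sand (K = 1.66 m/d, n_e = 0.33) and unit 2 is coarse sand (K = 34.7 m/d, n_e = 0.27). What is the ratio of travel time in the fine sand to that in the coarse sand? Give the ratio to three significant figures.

Unit 1 (fine sand): v = 1.66×0.0033/0.33 = 0.01660 m/d, t = 382/0.01660 = 23010 d
Unit 2 (coarse sand): v = 34.7×0.0033/0.27 = 0.4241 m/d, t = 382/0.4241 = 900.7 d
t(fine sand) / t(coarse sand) = 23010/900.7 = 25.5

25.5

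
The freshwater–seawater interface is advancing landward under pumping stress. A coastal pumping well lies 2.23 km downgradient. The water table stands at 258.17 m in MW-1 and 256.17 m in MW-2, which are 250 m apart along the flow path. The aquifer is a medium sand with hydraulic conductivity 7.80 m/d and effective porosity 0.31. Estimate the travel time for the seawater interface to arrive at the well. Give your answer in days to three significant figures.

Hydraulic gradient i = (258.17 − 256.17) / 250 = 2.00 / 250 = 0.008000
q = Ki = 7.80 × 0.008000 = 0.06240 m/d
v = Ki/n = 7.80·0.008000/0.31 = 0.2013 m/d
L = 2.23 km = 2230 m
t = L / v = 2230 / 0.2013 = 11080 d

11100 days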